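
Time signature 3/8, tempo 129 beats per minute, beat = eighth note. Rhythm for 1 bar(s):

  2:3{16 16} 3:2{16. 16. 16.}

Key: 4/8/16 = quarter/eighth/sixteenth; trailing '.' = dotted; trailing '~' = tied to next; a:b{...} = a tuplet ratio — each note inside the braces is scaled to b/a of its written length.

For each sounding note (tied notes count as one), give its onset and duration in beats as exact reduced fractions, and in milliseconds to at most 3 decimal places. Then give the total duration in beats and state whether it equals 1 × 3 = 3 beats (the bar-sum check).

1) 0.0ms=0b +348.837ms=3/4b
2) 348.837ms=3/4b +348.837ms=3/4b
3) 697.674ms=3/2b +232.558ms=1/2b
4) 930.233ms=2b +232.558ms=1/2b
5) 1162.791ms=5/2b +232.558ms=1/2b
Σ=3b of 3 (129bpm 3/8) — PASS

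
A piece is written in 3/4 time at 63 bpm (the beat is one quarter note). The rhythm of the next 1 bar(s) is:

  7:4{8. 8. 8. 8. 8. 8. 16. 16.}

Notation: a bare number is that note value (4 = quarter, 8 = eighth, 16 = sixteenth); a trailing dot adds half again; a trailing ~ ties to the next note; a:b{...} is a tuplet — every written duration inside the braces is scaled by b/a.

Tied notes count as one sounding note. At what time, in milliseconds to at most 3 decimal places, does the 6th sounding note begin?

note 6 onset = 15/7b = 2040.816ms

1. 0.0ms @ 0 + 408.163ms (3/7)
2. 408.163ms @ 3/7 + 408.163ms (3/7)
3. 816.327ms @ 6/7 + 408.163ms (3/7)
4. 1224.49ms @ 9/7 + 408.163ms (3/7)
5. 1632.653ms @ 12/7 + 408.163ms (3/7)
6. 2040.816ms @ 15/7 + 408.163ms (3/7)
7. 2448.98ms @ 18/7 + 204.082ms (3/14)
8. 2653.061ms @ 39/14 + 204.082ms (3/14)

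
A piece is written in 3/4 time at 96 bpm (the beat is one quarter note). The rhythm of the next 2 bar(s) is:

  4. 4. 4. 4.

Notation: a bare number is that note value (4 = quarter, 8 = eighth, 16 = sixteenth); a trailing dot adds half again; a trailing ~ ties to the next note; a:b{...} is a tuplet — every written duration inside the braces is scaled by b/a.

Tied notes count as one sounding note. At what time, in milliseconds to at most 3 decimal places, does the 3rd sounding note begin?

note 3 onset = 3b = 1875.0ms

1. 0.0ms @ 0 + 937.5ms (3/2)
2. 937.5ms @ 3/2 + 937.5ms (3/2)
3. 1875.0ms @ 3 + 937.5ms (3/2)
4. 2812.5ms @ 9/2 + 937.5ms (3/2)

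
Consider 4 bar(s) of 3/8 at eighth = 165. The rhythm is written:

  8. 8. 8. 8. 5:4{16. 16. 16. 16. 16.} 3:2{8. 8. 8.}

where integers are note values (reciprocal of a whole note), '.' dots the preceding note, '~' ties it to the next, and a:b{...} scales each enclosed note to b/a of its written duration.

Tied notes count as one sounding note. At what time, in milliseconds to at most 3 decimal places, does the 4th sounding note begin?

1. 0.0ms @ 0 + 545.455ms (3/2)
2. 545.455ms @ 3/2 + 545.455ms (3/2)
3. 1090.909ms @ 3 + 545.455ms (3/2)
4. 1636.364ms @ 9/2 + 545.455ms (3/2)
5. 2181.818ms @ 6 + 218.182ms (3/5)
6. 2400.0ms @ 33/5 + 218.182ms (3/5)
7. 2618.182ms @ 36/5 + 218.182ms (3/5)
8. 2836.364ms @ 39/5 + 218.182ms (3/5)
9. 3054.545ms @ 42/5 + 218.182ms (3/5)
10. 3272.727ms @ 9 + 363.636ms (1)
11. 3636.364ms @ 10 + 363.636ms (1)
12. 4000.0ms @ 11 + 363.636ms (1)

note 4 onset = 9/2b = 1636.364ms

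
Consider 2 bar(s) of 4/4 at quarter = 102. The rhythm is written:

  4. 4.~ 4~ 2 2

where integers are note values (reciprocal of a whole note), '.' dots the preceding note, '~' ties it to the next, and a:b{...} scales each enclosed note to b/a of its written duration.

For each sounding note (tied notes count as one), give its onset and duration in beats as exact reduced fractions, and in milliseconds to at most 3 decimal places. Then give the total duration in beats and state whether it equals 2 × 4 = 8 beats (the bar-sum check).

1) 0.0ms=0b +882.353ms=3/2b
2) 882.353ms=3/2b +2647.059ms=9/2b
3) 3529.412ms=6b +1176.471ms=2b
Σ=8b of 8 (102bpm 4/4) — PASS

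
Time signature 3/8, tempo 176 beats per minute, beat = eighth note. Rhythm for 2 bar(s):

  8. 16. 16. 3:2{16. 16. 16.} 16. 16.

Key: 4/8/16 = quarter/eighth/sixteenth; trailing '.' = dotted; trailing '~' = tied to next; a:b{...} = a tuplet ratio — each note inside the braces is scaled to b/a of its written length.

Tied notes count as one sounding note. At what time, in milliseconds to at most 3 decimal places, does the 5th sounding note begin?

note 5 onset = 7/2b = 1193.182ms

1. 0.0ms @ 0 + 511.364ms (3/2)
2. 511.364ms @ 3/2 + 255.682ms (3/4)
3. 767.045ms @ 9/4 + 255.682ms (3/4)
4. 1022.727ms @ 3 + 170.455ms (1/2)
5. 1193.182ms @ 7/2 + 170.455ms (1/2)
6. 1363.636ms @ 4 + 170.455ms (1/2)
7. 1534.091ms @ 9/2 + 255.682ms (3/4)
8. 1789.773ms @ 21/4 + 255.682ms (3/4)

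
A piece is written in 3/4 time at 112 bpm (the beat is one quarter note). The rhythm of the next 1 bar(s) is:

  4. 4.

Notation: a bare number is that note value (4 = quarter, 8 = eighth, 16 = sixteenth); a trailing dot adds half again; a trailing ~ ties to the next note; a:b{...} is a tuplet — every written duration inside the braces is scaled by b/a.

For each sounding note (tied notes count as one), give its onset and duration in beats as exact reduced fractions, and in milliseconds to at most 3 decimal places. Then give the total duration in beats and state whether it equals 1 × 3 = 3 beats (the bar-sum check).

1) 0.0ms=0b +803.571ms=3/2b
2) 803.571ms=3/2b +803.571ms=3/2b
Σ=3b of 3 (112bpm 3/4) — PASS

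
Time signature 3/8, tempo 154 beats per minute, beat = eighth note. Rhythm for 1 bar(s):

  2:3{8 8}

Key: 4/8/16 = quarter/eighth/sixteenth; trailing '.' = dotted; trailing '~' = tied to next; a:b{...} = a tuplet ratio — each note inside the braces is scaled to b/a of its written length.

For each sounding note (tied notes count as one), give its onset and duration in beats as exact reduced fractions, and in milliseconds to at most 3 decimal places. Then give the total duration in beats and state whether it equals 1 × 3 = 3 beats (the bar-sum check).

1) 0.0ms=0b +584.416ms=3/2b
2) 584.416ms=3/2b +584.416ms=3/2b
Σ=3b of 3 (154bpm 3/8) — PASS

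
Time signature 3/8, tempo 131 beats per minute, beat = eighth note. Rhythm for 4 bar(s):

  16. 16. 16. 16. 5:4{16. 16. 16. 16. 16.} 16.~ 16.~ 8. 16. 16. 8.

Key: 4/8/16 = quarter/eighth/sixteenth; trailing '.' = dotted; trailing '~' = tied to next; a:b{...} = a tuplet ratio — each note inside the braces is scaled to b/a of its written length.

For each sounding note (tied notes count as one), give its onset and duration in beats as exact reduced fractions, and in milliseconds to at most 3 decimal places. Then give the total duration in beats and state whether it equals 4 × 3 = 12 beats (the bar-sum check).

1) 0.0ms=0b +343.511ms=3/4b
2) 343.511ms=3/4b +343.511ms=3/4b
3) 687.023ms=3/2b +343.511ms=3/4b
4) 1030.534ms=9/4b +343.511ms=3/4b
5) 1374.046ms=3b +274.809ms=3/5b
6) 1648.855ms=18/5b +274.809ms=3/5b
7) 1923.664ms=21/5b +274.809ms=3/5b
8) 2198.473ms=24/5b +274.809ms=3/5b
9) 2473.282ms=27/5b +274.809ms=3/5b
10) 2748.092ms=6b +1374.046ms=3b
11) 4122.137ms=9b +343.511ms=3/4b
12) 4465.649ms=39/4b +343.511ms=3/4b
13) 4809.16ms=21/2b +687.023ms=3/2b
Σ=12b of 12 (131bpm 3/8) — PASS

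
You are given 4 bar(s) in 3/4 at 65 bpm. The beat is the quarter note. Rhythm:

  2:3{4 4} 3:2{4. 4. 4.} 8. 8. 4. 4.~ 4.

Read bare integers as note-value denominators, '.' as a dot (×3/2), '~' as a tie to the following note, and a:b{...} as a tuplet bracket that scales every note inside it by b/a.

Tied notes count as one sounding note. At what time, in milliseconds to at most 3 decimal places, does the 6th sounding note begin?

1. 0.0ms @ 0 + 1384.615ms (3/2)
2. 1384.615ms @ 3/2 + 1384.615ms (3/2)
3. 2769.231ms @ 3 + 923.077ms (1)
4. 3692.308ms @ 4 + 923.077ms (1)
5. 4615.385ms @ 5 + 923.077ms (1)
6. 5538.462ms @ 6 + 692.308ms (3/4)
7. 6230.769ms @ 27/4 + 692.308ms (3/4)
8. 6923.077ms @ 15/2 + 1384.615ms (3/2)
9. 8307.692ms @ 9 + 2769.231ms (3)

note 6 onset = 6b = 5538.462ms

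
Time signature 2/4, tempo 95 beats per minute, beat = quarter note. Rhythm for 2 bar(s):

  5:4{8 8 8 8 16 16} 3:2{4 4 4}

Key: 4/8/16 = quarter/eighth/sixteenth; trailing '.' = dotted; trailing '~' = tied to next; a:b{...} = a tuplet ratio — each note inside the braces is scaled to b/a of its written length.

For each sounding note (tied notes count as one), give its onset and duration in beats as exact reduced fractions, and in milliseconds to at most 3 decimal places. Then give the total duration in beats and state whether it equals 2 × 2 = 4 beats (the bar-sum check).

1) 0.0ms=0b +252.632ms=2/5b
2) 252.632ms=2/5b +252.632ms=2/5b
3) 505.263ms=4/5b +252.632ms=2/5b
4) 757.895ms=6/5b +252.632ms=2/5b
5) 1010.526ms=8/5b +126.316ms=1/5b
6) 1136.842ms=9/5b +126.316ms=1/5b
7) 1263.158ms=2b +421.053ms=2/3b
8) 1684.211ms=8/3b +421.053ms=2/3b
9) 2105.263ms=10/3b +421.053ms=2/3b
Σ=4b of 4 (95bpm 2/4) — PASS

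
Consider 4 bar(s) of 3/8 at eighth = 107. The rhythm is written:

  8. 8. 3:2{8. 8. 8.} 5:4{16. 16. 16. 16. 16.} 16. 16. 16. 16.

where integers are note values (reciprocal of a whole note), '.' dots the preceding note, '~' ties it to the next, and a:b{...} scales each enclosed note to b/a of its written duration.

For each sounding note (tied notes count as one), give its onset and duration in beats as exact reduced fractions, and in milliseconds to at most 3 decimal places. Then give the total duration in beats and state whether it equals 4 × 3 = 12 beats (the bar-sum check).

1) 0.0ms=0b +841.121ms=3/2b
2) 841.121ms=3/2b +841.121ms=3/2b
3) 1682.243ms=3b +560.748ms=1b
4) 2242.991ms=4b +560.748ms=1b
5) 2803.738ms=5b +560.748ms=1b
6) 3364.486ms=6b +336.449ms=3/5b
7) 3700.935ms=33/5b +336.449ms=3/5b
8) 4037.383ms=36/5b +336.449ms=3/5b
9) 4373.832ms=39/5b +336.449ms=3/5b
10) 4710.28ms=42/5b +336.449ms=3/5b
11) 5046.729ms=9b +420.561ms=3/4b
12) 5467.29ms=39/4b +420.561ms=3/4b
13) 5887.85ms=21/2b +420.561ms=3/4b
14) 6308.411ms=45/4b +420.561ms=3/4b
Σ=12b of 12 (107bpm 3/8) — PASS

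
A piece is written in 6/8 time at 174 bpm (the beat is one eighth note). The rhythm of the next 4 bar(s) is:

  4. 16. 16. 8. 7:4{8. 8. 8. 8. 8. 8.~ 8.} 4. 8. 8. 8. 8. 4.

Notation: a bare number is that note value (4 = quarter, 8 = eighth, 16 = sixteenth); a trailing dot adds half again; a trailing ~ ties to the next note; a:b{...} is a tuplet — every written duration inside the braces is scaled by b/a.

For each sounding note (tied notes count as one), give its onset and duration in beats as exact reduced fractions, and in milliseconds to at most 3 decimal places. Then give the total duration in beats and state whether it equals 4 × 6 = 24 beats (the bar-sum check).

1) 0.0ms=0b +1034.483ms=3b
2) 1034.483ms=3b +258.621ms=3/4b
3) 1293.103ms=15/4b +258.621ms=3/4b
4) 1551.724ms=9/2b +517.241ms=3/2b
5) 2068.966ms=6b +295.567ms=6/7b
6) 2364.532ms=48/7b +295.567ms=6/7b
7) 2660.099ms=54/7b +295.567ms=6/7b
8) 2955.665ms=60/7b +295.567ms=6/7b
9) 3251.232ms=66/7b +295.567ms=6/7b
10) 3546.798ms=72/7b +591.133ms=12/7b
11) 4137.931ms=12b +1034.483ms=3b
12) 5172.414ms=15b +517.241ms=3/2b
13) 5689.655ms=33/2b +517.241ms=3/2b
14) 6206.897ms=18b +517.241ms=3/2b
15) 6724.138ms=39/2b +517.241ms=3/2b
16) 7241.379ms=21b +1034.483ms=3b
Σ=24b of 24 (174bpm 6/8) — PASS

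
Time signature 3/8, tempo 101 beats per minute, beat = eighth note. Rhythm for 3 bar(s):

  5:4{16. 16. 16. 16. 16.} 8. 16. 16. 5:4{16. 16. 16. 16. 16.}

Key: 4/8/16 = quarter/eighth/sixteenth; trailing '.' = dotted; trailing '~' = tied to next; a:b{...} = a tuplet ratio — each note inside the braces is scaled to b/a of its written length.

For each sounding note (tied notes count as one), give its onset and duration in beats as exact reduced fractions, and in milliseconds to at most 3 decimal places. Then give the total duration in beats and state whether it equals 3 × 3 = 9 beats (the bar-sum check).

1) 0.0ms=0b +356.436ms=3/5b
2) 356.436ms=3/5b +356.436ms=3/5b
3) 712.871ms=6/5b +356.436ms=3/5b
4) 1069.307ms=9/5b +356.436ms=3/5b
5) 1425.743ms=12/5b +356.436ms=3/5b
6) 1782.178ms=3b +891.089ms=3/2b
7) 2673.267ms=9/2b +445.545ms=3/4b
8) 3118.812ms=21/4b +445.545ms=3/4b
9) 3564.356ms=6b +356.436ms=3/5b
10) 3920.792ms=33/5b +356.436ms=3/5b
11) 4277.228ms=36/5b +356.436ms=3/5b
12) 4633.663ms=39/5b +356.436ms=3/5b
13) 4990.099ms=42/5b +356.436ms=3/5b
Σ=9b of 9 (101bpm 3/8) — PASS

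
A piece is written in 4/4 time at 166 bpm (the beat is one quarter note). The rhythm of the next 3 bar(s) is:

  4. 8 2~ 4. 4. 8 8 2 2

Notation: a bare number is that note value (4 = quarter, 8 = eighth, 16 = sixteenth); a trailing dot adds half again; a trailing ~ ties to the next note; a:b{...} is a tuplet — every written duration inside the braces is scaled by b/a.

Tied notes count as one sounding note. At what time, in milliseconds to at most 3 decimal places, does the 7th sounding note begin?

note 7 onset = 8b = 2891.566ms

1. 0.0ms @ 0 + 542.169ms (3/2)
2. 542.169ms @ 3/2 + 180.723ms (1/2)
3. 722.892ms @ 2 + 1265.06ms (7/2)
4. 1987.952ms @ 11/2 + 542.169ms (3/2)
5. 2530.12ms @ 7 + 180.723ms (1/2)
6. 2710.843ms @ 15/2 + 180.723ms (1/2)
7. 2891.566ms @ 8 + 722.892ms (2)
8. 3614.458ms @ 10 + 722.892ms (2)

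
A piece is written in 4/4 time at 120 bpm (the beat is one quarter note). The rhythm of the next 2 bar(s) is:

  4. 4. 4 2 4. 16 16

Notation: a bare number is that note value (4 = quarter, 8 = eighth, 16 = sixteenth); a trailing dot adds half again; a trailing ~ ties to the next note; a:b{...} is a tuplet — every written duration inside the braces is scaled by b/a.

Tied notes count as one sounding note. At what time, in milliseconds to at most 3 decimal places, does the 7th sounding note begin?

1. 0.0ms @ 0 + 750.0ms (3/2)
2. 750.0ms @ 3/2 + 750.0ms (3/2)
3. 1500.0ms @ 3 + 500.0ms (1)
4. 2000.0ms @ 4 + 1000.0ms (2)
5. 3000.0ms @ 6 + 750.0ms (3/2)
6. 3750.0ms @ 15/2 + 125.0ms (1/4)
7. 3875.0ms @ 31/4 + 125.0ms (1/4)

note 7 onset = 31/4b = 3875.0ms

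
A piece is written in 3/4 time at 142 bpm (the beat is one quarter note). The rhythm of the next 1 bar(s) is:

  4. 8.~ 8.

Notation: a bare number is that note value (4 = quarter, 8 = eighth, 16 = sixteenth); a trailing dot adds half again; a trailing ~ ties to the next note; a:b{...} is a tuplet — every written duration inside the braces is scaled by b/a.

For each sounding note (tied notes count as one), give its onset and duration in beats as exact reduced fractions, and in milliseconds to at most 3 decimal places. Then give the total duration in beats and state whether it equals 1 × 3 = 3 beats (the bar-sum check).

1) 0.0ms=0b +633.803ms=3/2b
2) 633.803ms=3/2b +633.803ms=3/2b
Σ=3b of 3 (142bpm 3/4) — PASS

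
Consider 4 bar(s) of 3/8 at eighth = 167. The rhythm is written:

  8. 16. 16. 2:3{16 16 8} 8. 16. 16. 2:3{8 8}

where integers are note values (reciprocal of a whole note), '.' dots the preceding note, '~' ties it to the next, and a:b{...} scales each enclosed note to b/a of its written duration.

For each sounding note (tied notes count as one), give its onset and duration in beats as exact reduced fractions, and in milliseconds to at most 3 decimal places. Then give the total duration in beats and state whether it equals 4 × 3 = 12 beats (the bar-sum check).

1) 0.0ms=0b +538.922ms=3/2b
2) 538.922ms=3/2b +269.461ms=3/4b
3) 808.383ms=9/4b +269.461ms=3/4b
4) 1077.844ms=3b +269.461ms=3/4b
5) 1347.305ms=15/4b +269.461ms=3/4b
6) 1616.766ms=9/2b +538.922ms=3/2b
7) 2155.689ms=6b +538.922ms=3/2b
8) 2694.611ms=15/2b +269.461ms=3/4b
9) 2964.072ms=33/4b +269.461ms=3/4b
10) 3233.533ms=9b +538.922ms=3/2b
11) 3772.455ms=21/2b +538.922ms=3/2b
Σ=12b of 12 (167bpm 3/8) — PASS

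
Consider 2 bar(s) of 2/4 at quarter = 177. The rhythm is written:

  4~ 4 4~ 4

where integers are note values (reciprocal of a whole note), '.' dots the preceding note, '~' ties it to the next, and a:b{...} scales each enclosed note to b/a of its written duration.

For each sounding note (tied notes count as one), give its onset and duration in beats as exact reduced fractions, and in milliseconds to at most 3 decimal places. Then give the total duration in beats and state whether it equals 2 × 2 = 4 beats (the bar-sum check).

1) 0.0ms=0b +677.966ms=2b
2) 677.966ms=2b +677.966ms=2b
Σ=4b of 4 (177bpm 2/4) — PASS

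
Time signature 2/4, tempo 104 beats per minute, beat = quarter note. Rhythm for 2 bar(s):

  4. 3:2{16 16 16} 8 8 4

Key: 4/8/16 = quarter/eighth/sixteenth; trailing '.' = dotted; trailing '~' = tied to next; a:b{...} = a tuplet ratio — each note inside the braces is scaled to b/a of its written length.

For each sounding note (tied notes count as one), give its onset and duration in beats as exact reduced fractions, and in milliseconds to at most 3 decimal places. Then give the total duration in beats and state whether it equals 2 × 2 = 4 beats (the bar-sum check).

1) 0.0ms=0b +865.385ms=3/2b
2) 865.385ms=3/2b +96.154ms=1/6b
3) 961.538ms=5/3b +96.154ms=1/6b
4) 1057.692ms=11/6b +96.154ms=1/6b
5) 1153.846ms=2b +288.462ms=1/2b
6) 1442.308ms=5/2b +288.462ms=1/2b
7) 1730.769ms=3b +576.923ms=1b
Σ=4b of 4 (104bpm 2/4) — PASS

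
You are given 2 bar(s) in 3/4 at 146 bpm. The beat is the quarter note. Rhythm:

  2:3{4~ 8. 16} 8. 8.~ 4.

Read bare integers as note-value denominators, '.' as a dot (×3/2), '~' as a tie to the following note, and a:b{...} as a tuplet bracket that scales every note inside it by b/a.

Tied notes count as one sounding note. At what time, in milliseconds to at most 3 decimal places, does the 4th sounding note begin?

1. 0.0ms @ 0 + 1078.767ms (21/8)
2. 1078.767ms @ 21/8 + 154.11ms (3/8)
3. 1232.877ms @ 3 + 308.219ms (3/4)
4. 1541.096ms @ 15/4 + 924.658ms (9/4)

note 4 onset = 15/4b = 1541.096ms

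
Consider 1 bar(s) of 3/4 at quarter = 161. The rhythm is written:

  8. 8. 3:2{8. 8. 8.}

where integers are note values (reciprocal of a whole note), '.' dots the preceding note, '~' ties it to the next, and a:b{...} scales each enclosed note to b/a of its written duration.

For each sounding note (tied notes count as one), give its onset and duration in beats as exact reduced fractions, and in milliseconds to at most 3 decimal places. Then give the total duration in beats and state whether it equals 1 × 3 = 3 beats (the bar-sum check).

1) 0.0ms=0b +279.503ms=3/4b
2) 279.503ms=3/4b +279.503ms=3/4b
3) 559.006ms=3/2b +186.335ms=1/2b
4) 745.342ms=2b +186.335ms=1/2b
5) 931.677ms=5/2b +186.335ms=1/2b
Σ=3b of 3 (161bpm 3/4) — PASS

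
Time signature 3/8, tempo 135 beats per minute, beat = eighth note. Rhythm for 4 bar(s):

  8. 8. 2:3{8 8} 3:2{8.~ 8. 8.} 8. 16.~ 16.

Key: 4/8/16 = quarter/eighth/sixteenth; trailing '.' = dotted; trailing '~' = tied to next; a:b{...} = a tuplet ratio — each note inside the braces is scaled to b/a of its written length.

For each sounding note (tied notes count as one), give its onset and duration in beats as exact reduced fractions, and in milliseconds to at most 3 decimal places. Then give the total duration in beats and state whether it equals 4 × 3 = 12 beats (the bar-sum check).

1) 0.0ms=0b +666.667ms=3/2b
2) 666.667ms=3/2b +666.667ms=3/2b
3) 1333.333ms=3b +666.667ms=3/2b
4) 2000.0ms=9/2b +666.667ms=3/2b
5) 2666.667ms=6b +888.889ms=2b
6) 3555.556ms=8b +444.444ms=1b
7) 4000.0ms=9b +666.667ms=3/2b
8) 4666.667ms=21/2b +666.667ms=3/2b
Σ=12b of 12 (135bpm 3/8) — PASS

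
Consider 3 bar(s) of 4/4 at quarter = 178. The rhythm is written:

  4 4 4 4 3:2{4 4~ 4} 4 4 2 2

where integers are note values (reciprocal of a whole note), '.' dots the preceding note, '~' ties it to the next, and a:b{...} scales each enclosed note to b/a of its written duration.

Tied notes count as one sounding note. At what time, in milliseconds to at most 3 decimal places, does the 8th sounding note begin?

note 8 onset = 7b = 2359.551ms

1. 0.0ms @ 0 + 337.079ms (1)
2. 337.079ms @ 1 + 337.079ms (1)
3. 674.157ms @ 2 + 337.079ms (1)
4. 1011.236ms @ 3 + 337.079ms (1)
5. 1348.315ms @ 4 + 224.719ms (2/3)
6. 1573.034ms @ 14/3 + 449.438ms (4/3)
7. 2022.472ms @ 6 + 337.079ms (1)
8. 2359.551ms @ 7 + 337.079ms (1)
9. 2696.629ms @ 8 + 674.157ms (2)
10. 3370.787ms @ 10 + 674.157ms (2)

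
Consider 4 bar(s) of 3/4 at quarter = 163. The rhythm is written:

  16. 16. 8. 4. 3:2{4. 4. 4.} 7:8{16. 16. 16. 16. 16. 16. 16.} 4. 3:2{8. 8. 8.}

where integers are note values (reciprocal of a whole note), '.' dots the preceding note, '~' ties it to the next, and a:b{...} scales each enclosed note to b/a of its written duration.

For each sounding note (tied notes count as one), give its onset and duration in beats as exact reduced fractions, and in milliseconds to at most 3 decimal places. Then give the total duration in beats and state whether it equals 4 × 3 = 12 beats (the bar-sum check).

1) 0.0ms=0b +138.037ms=3/8b
2) 138.037ms=3/8b +138.037ms=3/8b
3) 276.074ms=3/4b +276.074ms=3/4b
4) 552.147ms=3/2b +552.147ms=3/2b
5) 1104.294ms=3b +368.098ms=1b
6) 1472.393ms=4b +368.098ms=1b
7) 1840.491ms=5b +368.098ms=1b
8) 2208.589ms=6b +157.756ms=3/7b
9) 2366.345ms=45/7b +157.756ms=3/7b
10) 2524.102ms=48/7b +157.756ms=3/7b
11) 2681.858ms=51/7b +157.756ms=3/7b
12) 2839.614ms=54/7b +157.756ms=3/7b
13) 2997.371ms=57/7b +157.756ms=3/7b
14) 3155.127ms=60/7b +157.756ms=3/7b
15) 3312.883ms=9b +552.147ms=3/2b
16) 3865.031ms=21/2b +184.049ms=1/2b
17) 4049.08ms=11b +184.049ms=1/2b
18) 4233.129ms=23/2b +184.049ms=1/2b
Σ=12b of 12 (163bpm 3/4) — PASS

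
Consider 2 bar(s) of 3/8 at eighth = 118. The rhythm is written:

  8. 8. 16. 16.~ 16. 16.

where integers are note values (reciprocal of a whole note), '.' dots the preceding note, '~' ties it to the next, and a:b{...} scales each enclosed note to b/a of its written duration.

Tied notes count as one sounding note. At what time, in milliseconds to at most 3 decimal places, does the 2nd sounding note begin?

1. 0.0ms @ 0 + 762.712ms (3/2)
2. 762.712ms @ 3/2 + 762.712ms (3/2)
3. 1525.424ms @ 3 + 381.356ms (3/4)
4. 1906.78ms @ 15/4 + 762.712ms (3/2)
5. 2669.492ms @ 21/4 + 381.356ms (3/4)

note 2 onset = 3/2b = 762.712ms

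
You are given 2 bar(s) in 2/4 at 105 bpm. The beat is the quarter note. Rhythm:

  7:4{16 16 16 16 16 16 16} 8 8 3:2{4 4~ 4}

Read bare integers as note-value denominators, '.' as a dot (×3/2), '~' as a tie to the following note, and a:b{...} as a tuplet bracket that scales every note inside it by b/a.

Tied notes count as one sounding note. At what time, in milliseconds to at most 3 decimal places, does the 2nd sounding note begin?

1. 0.0ms @ 0 + 81.633ms (1/7)
2. 81.633ms @ 1/7 + 81.633ms (1/7)
3. 163.265ms @ 2/7 + 81.633ms (1/7)
4. 244.898ms @ 3/7 + 81.633ms (1/7)
5. 326.531ms @ 4/7 + 81.633ms (1/7)
6. 408.163ms @ 5/7 + 81.633ms (1/7)
7. 489.796ms @ 6/7 + 81.633ms (1/7)
8. 571.429ms @ 1 + 285.714ms (1/2)
9. 857.143ms @ 3/2 + 285.714ms (1/2)
10. 1142.857ms @ 2 + 380.952ms (2/3)
11. 1523.81ms @ 8/3 + 761.905ms (4/3)

note 2 onset = 1/7b = 81.633ms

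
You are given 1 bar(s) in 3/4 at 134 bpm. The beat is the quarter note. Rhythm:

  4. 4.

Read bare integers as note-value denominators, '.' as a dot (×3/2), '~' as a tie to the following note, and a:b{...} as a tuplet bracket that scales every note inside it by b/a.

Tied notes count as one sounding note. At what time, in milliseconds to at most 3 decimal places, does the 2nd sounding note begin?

note 2 onset = 3/2b = 671.642ms

1. 0.0ms @ 0 + 671.642ms (3/2)
2. 671.642ms @ 3/2 + 671.642ms (3/2)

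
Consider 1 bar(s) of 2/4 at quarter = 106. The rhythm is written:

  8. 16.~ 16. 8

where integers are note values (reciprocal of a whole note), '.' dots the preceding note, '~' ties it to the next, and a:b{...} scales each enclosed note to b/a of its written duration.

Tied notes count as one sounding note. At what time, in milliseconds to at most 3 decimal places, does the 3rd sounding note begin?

1. 0.0ms @ 0 + 424.528ms (3/4)
2. 424.528ms @ 3/4 + 424.528ms (3/4)
3. 849.057ms @ 3/2 + 283.019ms (1/2)

note 3 onset = 3/2b = 849.057ms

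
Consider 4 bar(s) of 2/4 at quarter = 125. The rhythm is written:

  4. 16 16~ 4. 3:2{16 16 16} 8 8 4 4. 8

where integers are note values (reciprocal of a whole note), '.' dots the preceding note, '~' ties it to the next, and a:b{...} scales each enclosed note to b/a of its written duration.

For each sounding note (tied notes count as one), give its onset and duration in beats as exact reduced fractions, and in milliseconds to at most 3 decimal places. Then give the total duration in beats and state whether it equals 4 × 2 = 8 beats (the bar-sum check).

1) 0.0ms=0b +720.0ms=3/2b
2) 720.0ms=3/2b +120.0ms=1/4b
3) 840.0ms=7/4b +840.0ms=7/4b
4) 1680.0ms=7/2b +80.0ms=1/6b
5) 1760.0ms=11/3b +80.0ms=1/6b
6) 1840.0ms=23/6b +80.0ms=1/6b
7) 1920.0ms=4b +240.0ms=1/2b
8) 2160.0ms=9/2b +240.0ms=1/2b
9) 2400.0ms=5b +480.0ms=1b
10) 2880.0ms=6b +720.0ms=3/2b
11) 3600.0ms=15/2b +240.0ms=1/2b
Σ=8b of 8 (125bpm 2/4) — PASS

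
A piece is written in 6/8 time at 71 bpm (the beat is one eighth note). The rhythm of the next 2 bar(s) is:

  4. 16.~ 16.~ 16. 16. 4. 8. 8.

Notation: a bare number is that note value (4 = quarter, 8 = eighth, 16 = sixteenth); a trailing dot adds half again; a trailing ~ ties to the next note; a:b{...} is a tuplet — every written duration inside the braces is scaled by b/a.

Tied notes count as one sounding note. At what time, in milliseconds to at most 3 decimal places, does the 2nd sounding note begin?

note 2 onset = 3b = 2535.211ms

1. 0.0ms @ 0 + 2535.211ms (3)
2. 2535.211ms @ 3 + 1901.408ms (9/4)
3. 4436.62ms @ 21/4 + 633.803ms (3/4)
4. 5070.423ms @ 6 + 2535.211ms (3)
5. 7605.634ms @ 9 + 1267.606ms (3/2)
6. 8873.239ms @ 21/2 + 1267.606ms (3/2)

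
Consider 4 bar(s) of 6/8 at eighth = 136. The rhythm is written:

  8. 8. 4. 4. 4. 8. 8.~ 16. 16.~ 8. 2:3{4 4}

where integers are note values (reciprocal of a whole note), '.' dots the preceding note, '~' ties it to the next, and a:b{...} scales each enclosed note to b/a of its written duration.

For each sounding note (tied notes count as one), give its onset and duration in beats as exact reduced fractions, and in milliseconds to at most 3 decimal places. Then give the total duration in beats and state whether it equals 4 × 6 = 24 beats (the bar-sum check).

1) 0.0ms=0b +661.765ms=3/2b
2) 661.765ms=3/2b +661.765ms=3/2b
3) 1323.529ms=3b +1323.529ms=3b
4) 2647.059ms=6b +1323.529ms=3b
5) 3970.588ms=9b +1323.529ms=3b
6) 5294.118ms=12b +661.765ms=3/2b
7) 5955.882ms=27/2b +992.647ms=9/4b
8) 6948.529ms=63/4b +992.647ms=9/4b
9) 7941.176ms=18b +1323.529ms=3b
10) 9264.706ms=21b +1323.529ms=3b
Σ=24b of 24 (136bpm 6/8) — PASS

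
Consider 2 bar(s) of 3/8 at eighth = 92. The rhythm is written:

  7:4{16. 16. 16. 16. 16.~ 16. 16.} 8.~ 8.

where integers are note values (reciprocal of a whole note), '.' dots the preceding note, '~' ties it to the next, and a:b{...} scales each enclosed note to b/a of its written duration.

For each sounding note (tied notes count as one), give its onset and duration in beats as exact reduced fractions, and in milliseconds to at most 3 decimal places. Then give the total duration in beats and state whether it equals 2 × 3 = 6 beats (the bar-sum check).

1) 0.0ms=0b +279.503ms=3/7b
2) 279.503ms=3/7b +279.503ms=3/7b
3) 559.006ms=6/7b +279.503ms=3/7b
4) 838.509ms=9/7b +279.503ms=3/7b
5) 1118.012ms=12/7b +559.006ms=6/7b
6) 1677.019ms=18/7b +279.503ms=3/7b
7) 1956.522ms=3b +1956.522ms=3b
Σ=6b of 6 (92bpm 3/8) — PASS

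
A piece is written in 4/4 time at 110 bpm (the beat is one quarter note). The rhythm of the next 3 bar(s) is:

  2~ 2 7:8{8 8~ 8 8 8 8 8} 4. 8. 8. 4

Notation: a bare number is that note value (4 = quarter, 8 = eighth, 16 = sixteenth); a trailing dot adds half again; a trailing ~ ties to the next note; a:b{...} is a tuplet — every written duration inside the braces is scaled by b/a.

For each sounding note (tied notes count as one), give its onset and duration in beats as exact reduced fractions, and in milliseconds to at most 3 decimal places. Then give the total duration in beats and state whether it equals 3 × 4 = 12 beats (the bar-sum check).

1) 0.0ms=0b +2181.818ms=4b
2) 2181.818ms=4b +311.688ms=4/7b
3) 2493.506ms=32/7b +623.377ms=8/7b
4) 3116.883ms=40/7b +311.688ms=4/7b
5) 3428.571ms=44/7b +311.688ms=4/7b
6) 3740.26ms=48/7b +311.688ms=4/7b
7) 4051.948ms=52/7b +311.688ms=4/7b
8) 4363.636ms=8b +818.182ms=3/2b
9) 5181.818ms=19/2b +409.091ms=3/4b
10) 5590.909ms=41/4b +409.091ms=3/4b
11) 6000.0ms=11b +545.455ms=1b
Σ=12b of 12 (110bpm 4/4) — PASS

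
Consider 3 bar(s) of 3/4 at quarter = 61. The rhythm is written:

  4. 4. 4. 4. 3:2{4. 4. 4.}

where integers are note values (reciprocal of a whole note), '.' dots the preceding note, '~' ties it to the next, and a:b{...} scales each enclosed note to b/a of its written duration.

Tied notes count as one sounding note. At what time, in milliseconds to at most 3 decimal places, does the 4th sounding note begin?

1. 0.0ms @ 0 + 1475.41ms (3/2)
2. 1475.41ms @ 3/2 + 1475.41ms (3/2)
3. 2950.82ms @ 3 + 1475.41ms (3/2)
4. 4426.23ms @ 9/2 + 1475.41ms (3/2)
5. 5901.639ms @ 6 + 983.607ms (1)
6. 6885.246ms @ 7 + 983.607ms (1)
7. 7868.852ms @ 8 + 983.607ms (1)

note 4 onset = 9/2b = 4426.23ms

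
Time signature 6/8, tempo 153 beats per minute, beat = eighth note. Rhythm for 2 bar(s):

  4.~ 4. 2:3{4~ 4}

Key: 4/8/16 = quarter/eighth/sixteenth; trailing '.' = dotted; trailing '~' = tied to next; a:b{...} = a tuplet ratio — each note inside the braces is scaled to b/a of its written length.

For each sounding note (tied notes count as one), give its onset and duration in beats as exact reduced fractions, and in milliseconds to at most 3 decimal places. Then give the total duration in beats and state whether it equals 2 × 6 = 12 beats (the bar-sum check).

1) 0.0ms=0b +2352.941ms=6b
2) 2352.941ms=6b +2352.941ms=6b
Σ=12b of 12 (153bpm 6/8) — PASS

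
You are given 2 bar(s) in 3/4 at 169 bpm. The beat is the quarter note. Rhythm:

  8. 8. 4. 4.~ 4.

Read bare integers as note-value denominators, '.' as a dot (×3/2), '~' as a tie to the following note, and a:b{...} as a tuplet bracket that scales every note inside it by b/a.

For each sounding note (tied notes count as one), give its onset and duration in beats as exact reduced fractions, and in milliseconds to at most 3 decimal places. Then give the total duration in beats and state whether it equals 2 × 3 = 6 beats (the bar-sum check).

1) 0.0ms=0b +266.272ms=3/4b
2) 266.272ms=3/4b +266.272ms=3/4b
3) 532.544ms=3/2b +532.544ms=3/2b
4) 1065.089ms=3b +1065.089ms=3b
Σ=6b of 6 (169bpm 3/4) — PASS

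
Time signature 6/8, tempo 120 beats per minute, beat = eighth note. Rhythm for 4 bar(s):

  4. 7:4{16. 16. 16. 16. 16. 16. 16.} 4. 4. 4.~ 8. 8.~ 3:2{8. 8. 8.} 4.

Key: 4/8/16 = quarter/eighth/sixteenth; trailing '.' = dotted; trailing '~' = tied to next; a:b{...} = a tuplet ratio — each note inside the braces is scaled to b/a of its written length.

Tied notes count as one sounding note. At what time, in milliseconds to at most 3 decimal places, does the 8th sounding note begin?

note 8 onset = 39/7b = 2785.714ms

1. 0.0ms @ 0 + 1500.0ms (3)
2. 1500.0ms @ 3 + 214.286ms (3/7)
3. 1714.286ms @ 24/7 + 214.286ms (3/7)
4. 1928.571ms @ 27/7 + 214.286ms (3/7)
5. 2142.857ms @ 30/7 + 214.286ms (3/7)
6. 2357.143ms @ 33/7 + 214.286ms (3/7)
7. 2571.429ms @ 36/7 + 214.286ms (3/7)
8. 2785.714ms @ 39/7 + 214.286ms (3/7)
9. 3000.0ms @ 6 + 1500.0ms (3)
10. 4500.0ms @ 9 + 1500.0ms (3)
11. 6000.0ms @ 12 + 2250.0ms (9/2)
12. 8250.0ms @ 33/2 + 1250.0ms (5/2)
13. 9500.0ms @ 19 + 500.0ms (1)
14. 10000.0ms @ 20 + 500.0ms (1)
15. 10500.0ms @ 21 + 1500.0ms (3)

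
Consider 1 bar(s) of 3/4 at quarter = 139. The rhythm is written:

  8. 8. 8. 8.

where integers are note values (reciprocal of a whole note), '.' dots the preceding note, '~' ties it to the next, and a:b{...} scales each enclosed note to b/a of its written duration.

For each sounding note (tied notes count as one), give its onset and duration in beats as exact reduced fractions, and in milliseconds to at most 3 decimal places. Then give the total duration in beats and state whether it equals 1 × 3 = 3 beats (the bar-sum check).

1) 0.0ms=0b +323.741ms=3/4b
2) 323.741ms=3/4b +323.741ms=3/4b
3) 647.482ms=3/2b +323.741ms=3/4b
4) 971.223ms=9/4b +323.741ms=3/4b
Σ=3b of 3 (139bpm 3/4) — PASS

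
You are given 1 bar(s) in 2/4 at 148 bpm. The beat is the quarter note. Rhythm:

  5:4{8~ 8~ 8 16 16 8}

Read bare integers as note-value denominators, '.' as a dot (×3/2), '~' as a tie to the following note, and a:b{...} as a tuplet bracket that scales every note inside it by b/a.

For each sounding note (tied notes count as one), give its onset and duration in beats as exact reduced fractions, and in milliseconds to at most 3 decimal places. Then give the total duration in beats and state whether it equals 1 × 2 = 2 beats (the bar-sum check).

1) 0.0ms=0b +486.486ms=6/5b
2) 486.486ms=6/5b +81.081ms=1/5b
3) 567.568ms=7/5b +81.081ms=1/5b
4) 648.649ms=8/5b +162.162ms=2/5b
Σ=2b of 2 (148bpm 2/4) — PASS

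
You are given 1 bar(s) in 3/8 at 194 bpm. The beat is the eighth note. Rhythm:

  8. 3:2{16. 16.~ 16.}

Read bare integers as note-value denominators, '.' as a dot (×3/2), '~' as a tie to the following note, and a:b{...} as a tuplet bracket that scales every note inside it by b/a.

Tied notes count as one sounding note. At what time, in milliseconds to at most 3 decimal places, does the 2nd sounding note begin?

1. 0.0ms @ 0 + 463.918ms (3/2)
2. 463.918ms @ 3/2 + 154.639ms (1/2)
3. 618.557ms @ 2 + 309.278ms (1)

note 2 onset = 3/2b = 463.918ms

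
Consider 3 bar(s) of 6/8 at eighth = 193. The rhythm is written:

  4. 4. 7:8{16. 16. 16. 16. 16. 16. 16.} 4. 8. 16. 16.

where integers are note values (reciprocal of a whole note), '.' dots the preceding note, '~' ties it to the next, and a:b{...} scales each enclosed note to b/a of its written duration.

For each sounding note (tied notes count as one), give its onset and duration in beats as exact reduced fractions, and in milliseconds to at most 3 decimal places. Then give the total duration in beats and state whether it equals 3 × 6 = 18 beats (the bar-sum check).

1) 0.0ms=0b +932.642ms=3b
2) 932.642ms=3b +932.642ms=3b
3) 1865.285ms=6b +266.469ms=6/7b
4) 2131.754ms=48/7b +266.469ms=6/7b
5) 2398.224ms=54/7b +266.469ms=6/7b
6) 2664.693ms=60/7b +266.469ms=6/7b
7) 2931.162ms=66/7b +266.469ms=6/7b
8) 3197.631ms=72/7b +266.469ms=6/7b
9) 3464.101ms=78/7b +266.469ms=6/7b
10) 3730.57ms=12b +932.642ms=3b
11) 4663.212ms=15b +466.321ms=3/2b
12) 5129.534ms=33/2b +233.161ms=3/4b
13) 5362.694ms=69/4b +233.161ms=3/4b
Σ=18b of 18 (193bpm 6/8) — PASS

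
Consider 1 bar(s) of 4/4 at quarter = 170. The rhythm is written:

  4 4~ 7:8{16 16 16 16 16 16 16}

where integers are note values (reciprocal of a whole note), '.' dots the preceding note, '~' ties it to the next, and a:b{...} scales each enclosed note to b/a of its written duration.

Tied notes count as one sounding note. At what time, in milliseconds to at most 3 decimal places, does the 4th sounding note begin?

note 4 onset = 18/7b = 907.563ms

1. 0.0ms @ 0 + 352.941ms (1)
2. 352.941ms @ 1 + 453.782ms (9/7)
3. 806.723ms @ 16/7 + 100.84ms (2/7)
4. 907.563ms @ 18/7 + 100.84ms (2/7)
5. 1008.403ms @ 20/7 + 100.84ms (2/7)
6. 1109.244ms @ 22/7 + 100.84ms (2/7)
7. 1210.084ms @ 24/7 + 100.84ms (2/7)
8. 1310.924ms @ 26/7 + 100.84ms (2/7)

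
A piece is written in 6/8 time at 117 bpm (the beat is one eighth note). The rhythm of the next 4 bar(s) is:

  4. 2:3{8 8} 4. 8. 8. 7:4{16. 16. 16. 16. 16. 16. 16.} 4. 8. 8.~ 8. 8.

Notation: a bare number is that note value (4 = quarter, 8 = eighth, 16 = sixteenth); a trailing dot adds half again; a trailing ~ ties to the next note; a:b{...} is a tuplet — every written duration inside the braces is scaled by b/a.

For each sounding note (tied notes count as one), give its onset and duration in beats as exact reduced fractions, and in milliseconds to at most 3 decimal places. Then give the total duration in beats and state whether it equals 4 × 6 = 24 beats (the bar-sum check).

1) 0.0ms=0b +1538.462ms=3b
2) 1538.462ms=3b +769.231ms=3/2b
3) 2307.692ms=9/2b +769.231ms=3/2b
4) 3076.923ms=6b +1538.462ms=3b
5) 4615.385ms=9b +769.231ms=3/2b
6) 5384.615ms=21/2b +769.231ms=3/2b
7) 6153.846ms=12b +219.78ms=3/7b
8) 6373.626ms=87/7b +219.78ms=3/7b
9) 6593.407ms=90/7b +219.78ms=3/7b
10) 6813.187ms=93/7b +219.78ms=3/7b
11) 7032.967ms=96/7b +219.78ms=3/7b
12) 7252.747ms=99/7b +219.78ms=3/7b
13) 7472.527ms=102/7b +219.78ms=3/7b
14) 7692.308ms=15b +1538.462ms=3b
15) 9230.769ms=18b +769.231ms=3/2b
16) 10000.0ms=39/2b +1538.462ms=3b
17) 11538.462ms=45/2b +769.231ms=3/2b
Σ=24b of 24 (117bpm 6/8) — PASS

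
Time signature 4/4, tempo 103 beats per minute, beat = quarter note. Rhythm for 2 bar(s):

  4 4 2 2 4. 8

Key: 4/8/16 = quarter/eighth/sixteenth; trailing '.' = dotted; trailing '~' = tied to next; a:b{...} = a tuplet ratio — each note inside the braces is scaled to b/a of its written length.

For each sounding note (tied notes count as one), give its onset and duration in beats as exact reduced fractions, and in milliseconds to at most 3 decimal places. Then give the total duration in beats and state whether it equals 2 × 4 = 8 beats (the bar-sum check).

1) 0.0ms=0b +582.524ms=1b
2) 582.524ms=1b +582.524ms=1b
3) 1165.049ms=2b +1165.049ms=2b
4) 2330.097ms=4b +1165.049ms=2b
5) 3495.146ms=6b +873.786ms=3/2b
6) 4368.932ms=15/2b +291.262ms=1/2b
Σ=8b of 8 (103bpm 4/4) — PASS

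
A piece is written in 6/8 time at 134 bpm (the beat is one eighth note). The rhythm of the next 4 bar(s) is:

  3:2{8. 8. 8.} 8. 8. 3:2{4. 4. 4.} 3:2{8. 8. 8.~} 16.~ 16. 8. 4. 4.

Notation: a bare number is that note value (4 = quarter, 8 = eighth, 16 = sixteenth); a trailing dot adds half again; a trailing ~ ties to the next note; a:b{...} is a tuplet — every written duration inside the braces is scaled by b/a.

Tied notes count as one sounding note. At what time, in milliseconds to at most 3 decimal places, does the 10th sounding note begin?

1. 0.0ms @ 0 + 447.761ms (1)
2. 447.761ms @ 1 + 447.761ms (1)
3. 895.522ms @ 2 + 447.761ms (1)
4. 1343.284ms @ 3 + 671.642ms (3/2)
5. 2014.925ms @ 9/2 + 671.642ms (3/2)
6. 2686.567ms @ 6 + 895.522ms (2)
7. 3582.09ms @ 8 + 895.522ms (2)
8. 4477.612ms @ 10 + 895.522ms (2)
9. 5373.134ms @ 12 + 447.761ms (1)
10. 5820.896ms @ 13 + 447.761ms (1)
11. 6268.657ms @ 14 + 1119.403ms (5/2)
12. 7388.06ms @ 33/2 + 671.642ms (3/2)
13. 8059.701ms @ 18 + 1343.284ms (3)
14. 9402.985ms @ 21 + 1343.284ms (3)

note 10 onset = 13b = 5820.896ms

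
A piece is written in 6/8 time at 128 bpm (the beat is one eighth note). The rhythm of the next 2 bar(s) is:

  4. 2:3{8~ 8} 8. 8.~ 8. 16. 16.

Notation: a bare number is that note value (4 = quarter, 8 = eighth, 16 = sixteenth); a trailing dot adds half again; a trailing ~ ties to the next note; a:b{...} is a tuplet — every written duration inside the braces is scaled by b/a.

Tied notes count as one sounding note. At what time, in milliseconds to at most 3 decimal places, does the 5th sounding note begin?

note 5 onset = 21/2b = 4921.875ms

1. 0.0ms @ 0 + 1406.25ms (3)
2. 1406.25ms @ 3 + 1406.25ms (3)
3. 2812.5ms @ 6 + 703.125ms (3/2)
4. 3515.625ms @ 15/2 + 1406.25ms (3)
5. 4921.875ms @ 21/2 + 351.562ms (3/4)
6. 5273.438ms @ 45/4 + 351.562ms (3/4)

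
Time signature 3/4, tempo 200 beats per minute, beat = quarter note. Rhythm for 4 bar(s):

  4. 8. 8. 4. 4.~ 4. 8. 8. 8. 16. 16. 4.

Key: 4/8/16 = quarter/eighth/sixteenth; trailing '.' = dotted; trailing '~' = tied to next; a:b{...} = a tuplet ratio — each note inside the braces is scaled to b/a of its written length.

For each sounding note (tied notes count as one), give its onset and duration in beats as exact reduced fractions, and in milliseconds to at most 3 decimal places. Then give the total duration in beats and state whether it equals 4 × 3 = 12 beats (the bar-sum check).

1) 0.0ms=0b +450.0ms=3/2b
2) 450.0ms=3/2b +225.0ms=3/4b
3) 675.0ms=9/4b +225.0ms=3/4b
4) 900.0ms=3b +450.0ms=3/2b
5) 1350.0ms=9/2b +900.0ms=3b
6) 2250.0ms=15/2b +225.0ms=3/4b
7) 2475.0ms=33/4b +225.0ms=3/4b
8) 2700.0ms=9b +225.0ms=3/4b
9) 2925.0ms=39/4b +112.5ms=3/8b
10) 3037.5ms=81/8b +112.5ms=3/8b
11) 3150.0ms=21/2b +450.0ms=3/2b
Σ=12b of 12 (200bpm 3/4) — PASS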